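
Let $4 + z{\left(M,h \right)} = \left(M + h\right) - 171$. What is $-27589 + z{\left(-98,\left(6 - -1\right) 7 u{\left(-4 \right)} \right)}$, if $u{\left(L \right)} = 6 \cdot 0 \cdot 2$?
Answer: $-27862$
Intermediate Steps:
$u{\left(L \right)} = 0$ ($u{\left(L \right)} = 0 \cdot 2 = 0$)
$z{\left(M,h \right)} = -175 + M + h$ ($z{\left(M,h \right)} = -4 - \left(171 - M - h\right) = -4 + \left(-171 + M + h\right) = -175 + M + h$)
$-27589 + z{\left(-98,\left(6 - -1\right) 7 u{\left(-4 \right)} \right)} = -27589 - \left(273 - \left(6 - -1\right) 7 \cdot 0\right) = -27589 - \left(273 - \left(6 + 1\right) 7 \cdot 0\right) = -27589 - \left(273 - 7 \cdot 7 \cdot 0\right) = -27589 - 273 = -27862$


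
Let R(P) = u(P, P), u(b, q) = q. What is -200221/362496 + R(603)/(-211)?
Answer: -260831719/76486656 ≈ -3.4102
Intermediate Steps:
R(P) = P
-200221/362496 + R(603)/(-211) = -200221/362496 + 603/(-211) = -200221*1/362496 + 603*(-1/211) = -200221/362496 - 603/211 = -260831719/76486656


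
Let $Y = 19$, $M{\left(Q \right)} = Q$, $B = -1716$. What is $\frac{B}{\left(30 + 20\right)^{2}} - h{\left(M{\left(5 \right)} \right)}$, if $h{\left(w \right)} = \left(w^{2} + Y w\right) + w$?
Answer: $- \frac{78554}{625} \approx -125.69$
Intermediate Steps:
$h{\left(w \right)} = w^{2} + 20 w$ ($h{\left(w \right)} = \left(w^{2} + 19 w\right) + w = w^{2} + 20 w$)
$\frac{B}{\left(30 + 20\right)^{2}} - h{\left(M{\left(5 \right)} \right)} = - \frac{1716}{\left(30 + 20\right)^{2}} - 5 \left(20 + 5\right) = - \frac{1716}{50^{2}} - 5 \cdot 25 = - \frac{1716}{2500} - 125 = \left(-1716\right) \frac{1}{2500} - 125 = - \frac{429}{625} - 125 = - \frac{78554}{625}$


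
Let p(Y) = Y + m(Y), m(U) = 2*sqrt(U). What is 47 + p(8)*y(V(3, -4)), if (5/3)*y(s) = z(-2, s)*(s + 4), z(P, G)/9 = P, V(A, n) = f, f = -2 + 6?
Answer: -3221/5 - 1728*sqrt(2)/5 ≈ -1133.0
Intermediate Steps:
p(Y) = Y + 2*sqrt(Y)
f = 4
V(A, n) = 4
z(P, G) = 9*P
y(s) = -216/5 - 54*s/5 (y(s) = 3*((9*(-2))*(s + 4))/5 = 3*(-18*(4 + s))/5 = 3*(-72 - 18*s)/5 = -216/5 - 54*s/5)
47 + p(8)*y(V(3, -4)) = 47 + (8 + 2*sqrt(8))*(-216/5 - 54/5*4) = 47 + (8 + 2*(2*sqrt(2)))*(-216/5 - 216/5) = 47 + (8 + 4*sqrt(2))*(-432/5) = 47 + (-3456/5 - 1728*sqrt(2)/5) = -3221/5 - 1728*sqrt(2)/5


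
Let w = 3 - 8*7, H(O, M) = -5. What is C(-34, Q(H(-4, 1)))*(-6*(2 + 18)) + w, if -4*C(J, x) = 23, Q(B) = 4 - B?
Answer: 637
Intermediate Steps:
w = -53 (w = 3 - 56 = -53)
C(J, x) = -23/4 (C(J, x) = -¼*23 = -23/4)
C(-34, Q(H(-4, 1)))*(-6*(2 + 18)) + w = -(-69)*(2 + 18)/2 - 53 = -(-69)*20/2 - 53 = -23/4*(-120) - 53 = 690 - 53 = 637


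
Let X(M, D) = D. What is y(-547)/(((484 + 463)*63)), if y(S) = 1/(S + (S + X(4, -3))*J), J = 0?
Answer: -1/32634567 ≈ -3.0642e-8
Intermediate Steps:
y(S) = 1/S (y(S) = 1/(S + (S - 3)*0) = 1/(S + (-3 + S)*0) = 1/(S + 0) = 1/S)
y(-547)/(((484 + 463)*63)) = 1/((-547)*(((484 + 463)*63))) = -1/(547*(947*63)) = -1/547/59661 = -1/547*1/59661 = -1/32634567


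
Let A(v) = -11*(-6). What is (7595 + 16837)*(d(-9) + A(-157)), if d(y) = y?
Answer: 1392624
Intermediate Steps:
A(v) = 66
(7595 + 16837)*(d(-9) + A(-157)) = (7595 + 16837)*(-9 + 66) = 24432*57 = 1392624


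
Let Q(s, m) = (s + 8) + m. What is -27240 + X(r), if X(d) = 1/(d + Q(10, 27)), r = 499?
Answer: -14818559/544 ≈ -27240.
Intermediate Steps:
Q(s, m) = 8 + m + s (Q(s, m) = (8 + s) + m = 8 + m + s)
X(d) = 1/(45 + d) (X(d) = 1/(d + (8 + 27 + 10)) = 1/(d + 45) = 1/(45 + d))
-27240 + X(r) = -27240 + 1/(45 + 499) = -27240 + 1/544 = -14818559/544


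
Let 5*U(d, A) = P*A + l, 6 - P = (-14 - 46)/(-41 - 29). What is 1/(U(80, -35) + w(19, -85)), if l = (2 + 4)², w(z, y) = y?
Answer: -5/569 ≈ -0.0087873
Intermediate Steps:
P = 36/7 (P = 6 - (-14 - 46)/(-41 - 29) = 6 - (-60)/(-70) = 6 - (-60)*(-1)/70 = 6 - 1*6/7 = 6 - 6/7 = 36/7 ≈ 5.1429)
l = 36 (l = 6² = 36)
U(d, A) = 36/5 + 36*A/35 (U(d, A) = (36*A/7 + 36)/5 = (36 + 36*A/7)/5 = 36/5 + 36*A/35)
1/(U(80, -35) + w(19, -85)) = 1/((36/5 + (36/35)*(-35)) - 85) = 1/((36/5 - 36) - 85) = 1/(-144/5 - 85) = 1/(-569/5) = -5/569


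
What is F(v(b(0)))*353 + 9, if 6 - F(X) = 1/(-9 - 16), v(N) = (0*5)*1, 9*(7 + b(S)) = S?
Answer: 53528/25 ≈ 2141.1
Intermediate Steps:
b(S) = -7 + S/9
v(N) = 0 (v(N) = 0*1 = 0)
F(X) = 151/25 (F(X) = 6 - 1/(-9 - 16) = 6 - 1/(-25) = 6 - 1*(-1/25) = 6 + 1/25 = 151/25)
F(v(b(0)))*353 + 9 = (151/25)*353 + 9 = 53303/25 + 9 = 53528/25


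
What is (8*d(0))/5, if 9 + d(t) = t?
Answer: -72/5 ≈ -14.400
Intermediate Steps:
d(t) = -9 + t
(8*d(0))/5 = (8*(-9 + 0))/5 = (8*(-9))*(⅕) = -72*⅕ = -72/5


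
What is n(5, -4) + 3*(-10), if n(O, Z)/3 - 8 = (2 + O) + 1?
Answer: 18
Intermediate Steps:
n(O, Z) = 33 + 3*O (n(O, Z) = 24 + 3*((2 + O) + 1) = 24 + 3*(3 + O) = 24 + (9 + 3*O) = 33 + 3*O)
n(5, -4) + 3*(-10) = (33 + 3*5) + 3*(-10) = (33 + 15) - 30 = 48 - 30 = 18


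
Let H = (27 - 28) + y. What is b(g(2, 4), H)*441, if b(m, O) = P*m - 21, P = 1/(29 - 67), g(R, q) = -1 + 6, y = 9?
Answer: -354123/38 ≈ -9319.0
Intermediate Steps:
g(R, q) = 5
P = -1/38 (P = 1/(-38) = -1/38 ≈ -0.026316)
H = 8 (H = (27 - 28) + 9 = -1 + 9 = 8)
b(m, O) = -21 - m/38 (b(m, O) = -m/38 - 21 = -21 - m/38)
b(g(2, 4), H)*441 = (-21 - 1/38*5)*441 = (-21 - 5/38)*441 = -803/38*441 = -354123/38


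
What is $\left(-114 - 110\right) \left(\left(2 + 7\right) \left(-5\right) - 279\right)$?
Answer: $72576$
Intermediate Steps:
$\left(-114 - 110\right) \left(\left(2 + 7\right) \left(-5\right) - 279\right) = - 224 \left(9 \left(-5\right) - 279\right) = - 224 \left(-45 - 279\right) = \left(-224\right) \left(-324\right) = 72576$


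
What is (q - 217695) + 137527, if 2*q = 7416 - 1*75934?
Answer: -114427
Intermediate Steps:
q = -34259 (q = (7416 - 1*75934)/2 = (7416 - 75934)/2 = (½)*(-68518) = -34259)
(q - 217695) + 137527 = (-34259 - 217695) + 137527 = -251954 + 137527 = -114427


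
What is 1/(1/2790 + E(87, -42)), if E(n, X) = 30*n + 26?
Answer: 2790/7354441 ≈ 0.00037936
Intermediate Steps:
E(n, X) = 26 + 30*n
1/(1/2790 + E(87, -42)) = 1/(1/2790 + (26 + 30*87)) = 1/(1/2790 + (26 + 2610)) = 1/(1/2790 + 2636) = 1/(7354441/2790) = 2790/7354441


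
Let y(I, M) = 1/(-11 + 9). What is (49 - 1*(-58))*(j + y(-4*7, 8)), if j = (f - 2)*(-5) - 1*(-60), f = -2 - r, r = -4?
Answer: 12733/2 ≈ 6366.5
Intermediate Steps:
f = 2 (f = -2 - 1*(-4) = -2 + 4 = 2)
y(I, M) = -½ (y(I, M) = 1/(-2) = -½)
j = 60 (j = (2 - 2)*(-5) - 1*(-60) = 0*(-5) + 60 = 0 + 60 = 60)
(49 - 1*(-58))*(j + y(-4*7, 8)) = (49 - 1*(-58))*(60 - ½) = (49 + 58)*(119/2) = 107*(119/2) = 12733/2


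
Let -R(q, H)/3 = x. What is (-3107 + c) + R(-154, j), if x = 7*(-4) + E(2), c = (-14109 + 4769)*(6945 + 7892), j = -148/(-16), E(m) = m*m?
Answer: -138580615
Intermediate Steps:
E(m) = m²
j = 37/4 (j = -148*(-1/16) = 37/4 ≈ 9.2500)
c = -138577580 (c = -9340*14837 = -138577580)
x = -24 (x = 7*(-4) + 2² = -28 + 4 = -24)
R(q, H) = 72 (R(q, H) = -3*(-24) = 72)
(-3107 + c) + R(-154, j) = (-3107 - 138577580) + 72 = -138580687 + 72 = -138580615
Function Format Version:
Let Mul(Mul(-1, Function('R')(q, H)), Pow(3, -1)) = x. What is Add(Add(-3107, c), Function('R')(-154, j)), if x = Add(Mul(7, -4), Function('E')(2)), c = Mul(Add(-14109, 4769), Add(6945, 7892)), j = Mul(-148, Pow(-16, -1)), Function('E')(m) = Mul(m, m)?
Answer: -138580615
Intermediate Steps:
Function('E')(m) = Pow(m, 2)
j = Rational(37, 4) (j = Mul(-148, Rational(-1, 16)) = Rational(37, 4) ≈ 9.2500)
c = -138577580 (c = Mul(-9340, 14837) = -138577580)
x = -24 (x = Add(Mul(7, -4), Pow(2, 2)) = Add(-28, 4) = -24)
Function('R')(q, H) = 72 (Function('R')(q, H) = Mul(-3, -24) = 72)
Add(Add(-3107, c), Function('R')(-154, j)) = Add(Add(-3107, -138577580), 72) = Add(-138580687, 72) = -138580615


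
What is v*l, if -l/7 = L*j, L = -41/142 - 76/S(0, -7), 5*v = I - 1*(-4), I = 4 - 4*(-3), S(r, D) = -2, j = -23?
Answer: 1724310/71 ≈ 24286.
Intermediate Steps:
I = 16 (I = 4 + 12 = 16)
v = 4 (v = (16 - 1*(-4))/5 = (16 + 4)/5 = (1/5)*20 = 4)
L = 5355/142 (L = -41/142 - 76/(-2) = -41*1/142 - 76*(-1/2) = -41/142 + 38 = 5355/142 ≈ 37.711)
l = 862155/142 (l = -37485*(-23)/142 = -7*(-123165/142) = 862155/142 ≈ 6071.5)
v*l = 4*(862155/142) = 1724310/71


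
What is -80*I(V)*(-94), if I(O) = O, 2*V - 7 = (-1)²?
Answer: 30080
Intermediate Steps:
V = 4 (V = 7/2 + (½)*(-1)² = 7/2 + (½)*1 = 7/2 + ½ = 4)
-80*I(V)*(-94) = -80*4*(-94) = -320*(-94) = 30080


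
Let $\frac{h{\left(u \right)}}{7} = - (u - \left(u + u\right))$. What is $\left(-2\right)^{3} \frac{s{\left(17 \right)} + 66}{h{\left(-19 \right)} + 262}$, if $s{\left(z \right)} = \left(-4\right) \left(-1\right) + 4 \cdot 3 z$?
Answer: $- \frac{2192}{129} \approx -16.992$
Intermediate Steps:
$h{\left(u \right)} = 7 u$ ($h{\left(u \right)} = 7 \left(- (u - \left(u + u\right))\right) = 7 \left(- (u - 2 u)\right) = 7 \left(- \left(-1\right) u\right) = 7 u$)
$s{\left(z \right)} = 4 + 12 z$
$\left(-2\right)^{3} \frac{s{\left(17 \right)} + 66}{h{\left(-19 \right)} + 262} = \left(-2\right)^{3} \frac{\left(4 + 12 \cdot 17\right) + 66}{7 \left(-19\right) + 262} = - 8 \frac{\left(4 + 204\right) + 66}{-133 + 262} = - 8 \frac{208 + 66}{129} = - 8 \cdot 274 \cdot \frac{1}{129} = \left(-8\right) \frac{274}{129} = - \frac{2192}{129}$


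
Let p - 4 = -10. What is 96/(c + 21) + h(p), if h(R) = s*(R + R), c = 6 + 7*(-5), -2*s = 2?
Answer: 0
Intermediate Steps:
s = -1 (s = -1/2*2 = -1)
c = -29 (c = 6 - 35 = -29)
p = -6 (p = 4 - 10 = -6)
h(R) = -2*R (h(R) = -(R + R) = -2*R)
96/(c + 21) + h(p) = 96/(-29 + 21) - 2*(-6) = 96/(-8) + 12 = 96*(-1/8) + 12 = -12 + 12 = 0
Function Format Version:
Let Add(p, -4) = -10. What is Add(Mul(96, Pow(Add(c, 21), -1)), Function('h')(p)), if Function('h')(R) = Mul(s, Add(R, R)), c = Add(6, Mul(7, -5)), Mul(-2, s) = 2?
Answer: 0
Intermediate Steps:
s = -1 (s = Mul(Rational(-1, 2), 2) = -1)
c = -29 (c = Add(6, -35) = -29)
p = -6 (p = Add(4, -10) = -6)
Function('h')(R) = Mul(-2, R) (Function('h')(R) = Mul(-1, Add(R, R)) = Mul(-1, Mul(2, R)) = Mul(-2, R))
Add(Mul(96, Pow(Add(c, 21), -1)), Function('h')(p)) = Add(Mul(96, Pow(Add(-29, 21), -1)), Mul(-2, -6)) = Add(Mul(96, Pow(-8, -1)), 12) = Add(Mul(96, Rational(-1, 8)), 12) = Add(-12, 12) = 0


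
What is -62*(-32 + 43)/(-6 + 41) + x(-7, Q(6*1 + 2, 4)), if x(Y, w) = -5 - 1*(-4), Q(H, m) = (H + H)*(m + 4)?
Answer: -717/35 ≈ -20.486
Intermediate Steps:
Q(H, m) = 2*H*(4 + m) (Q(H, m) = (2*H)*(4 + m) = 2*H*(4 + m))
x(Y, w) = -1 (x(Y, w) = -5 + 4 = -1)
-62*(-32 + 43)/(-6 + 41) + x(-7, Q(6*1 + 2, 4)) = -62*(-32 + 43)/(-6 + 41) - 1 = -682/35 - 1 = -717/35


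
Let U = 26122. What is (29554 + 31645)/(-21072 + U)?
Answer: 61199/5050 ≈ 12.119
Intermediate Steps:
(29554 + 31645)/(-21072 + U) = (29554 + 31645)/(-21072 + 26122) = 61199/5050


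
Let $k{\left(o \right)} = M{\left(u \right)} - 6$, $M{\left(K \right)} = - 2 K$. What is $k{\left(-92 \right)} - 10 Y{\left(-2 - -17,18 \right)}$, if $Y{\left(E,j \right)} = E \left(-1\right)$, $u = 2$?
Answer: $140$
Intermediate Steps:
$k{\left(o \right)} = -10$ ($k{\left(o \right)} = \left(-2\right) 2 - 6 = -4 - 6 = -10$)
$Y{\left(E,j \right)} = - E$
$k{\left(-92 \right)} - 10 Y{\left(-2 - -17,18 \right)} = -10 - 10 \left(- (-2 - -17)\right) = -10 - 10 \left(- (-2 + 17)\right) = -10 - 10 \left(\left(-1\right) 15\right) = -10 - -150 = -10 + 150 = 140$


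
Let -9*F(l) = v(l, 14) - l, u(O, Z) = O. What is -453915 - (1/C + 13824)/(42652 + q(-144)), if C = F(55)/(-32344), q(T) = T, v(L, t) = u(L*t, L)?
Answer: -265306704453/584485 ≈ -4.5392e+5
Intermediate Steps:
v(L, t) = L*t
F(l) = -13*l/9 (F(l) = -(l*14 - l)/9 = -(14*l - l)/9 = -13*l/9)
C = 55/22392 (C = -13/9*55/(-32344) = -715/9*(-1/32344) = 55/22392 ≈ 0.0024562)
-453915 - (1/C + 13824)/(42652 + q(-144)) = -453915 - (1/(55/22392) + 13824)/(42652 - 144) = -453915 - (22392/55 + 13824)/42508 = -453915 - 782712/(55*42508) = -453915 - 1*195678/584485 = -453915 - 195678/584485 = -265306704453/584485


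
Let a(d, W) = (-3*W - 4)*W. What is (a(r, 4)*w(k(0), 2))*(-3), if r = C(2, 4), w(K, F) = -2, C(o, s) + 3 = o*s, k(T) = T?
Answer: -384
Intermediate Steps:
C(o, s) = -3 + o*s
r = 5 (r = -3 + 2*4 = -3 + 8 = 5)
a(d, W) = W*(-4 - 3*W) (a(d, W) = (-4 - 3*W)*W = W*(-4 - 3*W))
(a(r, 4)*w(k(0), 2))*(-3) = (-1*4*(4 + 3*4)*(-2))*(-3) = (-1*4*(4 + 12)*(-2))*(-3) = (-1*4*16*(-2))*(-3) = -64*(-2)*(-3) = 128*(-3) = -384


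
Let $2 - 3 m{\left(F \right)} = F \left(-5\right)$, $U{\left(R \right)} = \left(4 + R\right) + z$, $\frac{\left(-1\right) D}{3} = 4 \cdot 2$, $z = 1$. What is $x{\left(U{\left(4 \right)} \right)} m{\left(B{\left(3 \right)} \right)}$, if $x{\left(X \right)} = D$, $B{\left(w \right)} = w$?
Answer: $-136$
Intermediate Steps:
$D = -24$ ($D = - 3 \cdot 4 \cdot 2 = \left(-3\right) 8 = -24$)
$U{\left(R \right)} = 5 + R$ ($U{\left(R \right)} = \left(4 + R\right) + 1 = 5 + R$)
$m{\left(F \right)} = \frac{2}{3} + \frac{5 F}{3}$ ($m{\left(F \right)} = \frac{2}{3} - \frac{F \left(-5\right)}{3} = \frac{2}{3} - \frac{\left(-5\right) F}{3} = \frac{2}{3} + \frac{5 F}{3}$)
$x{\left(X \right)} = -24$
$x{\left(U{\left(4 \right)} \right)} m{\left(B{\left(3 \right)} \right)} = - 24 \left(\frac{2}{3} + \frac{5}{3} \cdot 3\right) = - 24 \left(\frac{2}{3} + 5\right) = \left(-24\right) \frac{17}{3} = -136$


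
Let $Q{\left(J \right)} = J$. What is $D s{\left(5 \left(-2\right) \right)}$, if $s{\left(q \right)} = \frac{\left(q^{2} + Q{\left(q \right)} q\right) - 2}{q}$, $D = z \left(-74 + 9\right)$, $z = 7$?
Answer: $9009$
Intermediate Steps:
$D = -455$ ($D = 7 \left(-74 + 9\right) = 7 \left(-65\right) = -455$)
$s{\left(q \right)} = \frac{-2 + 2 q^{2}}{q}$ ($s{\left(q \right)} = \frac{\left(q^{2} + q q\right) - 2}{q} = \frac{\left(q^{2} + q^{2}\right) - 2}{q} = \frac{2 q^{2} - 2}{q} = \frac{-2 + 2 q^{2}}{q}$)
$D s{\left(5 \left(-2\right) \right)} = - 455 \left(- \frac{2}{5 \left(-2\right)} + 2 \cdot 5 \left(-2\right)\right) = - 455 \left(- \frac{2}{-10} + 2 \left(-10\right)\right) = - 455 \left(\left(-2\right) \left(- \frac{1}{10}\right) - 20\right) = - 455 \left(\frac{1}{5} - 20\right) = \left(-455\right) \left(- \frac{99}{5}\right) = 9009$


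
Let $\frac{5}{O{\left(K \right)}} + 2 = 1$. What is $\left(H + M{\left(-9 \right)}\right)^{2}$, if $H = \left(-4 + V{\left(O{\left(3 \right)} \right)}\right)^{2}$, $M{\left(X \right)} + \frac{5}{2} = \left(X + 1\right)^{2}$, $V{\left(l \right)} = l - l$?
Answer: $\frac{24025}{4} \approx 6006.3$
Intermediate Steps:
$O{\left(K \right)} = -5$ ($O{\left(K \right)} = \frac{5}{-2 + 1} = \frac{5}{-1} = 5 \left(-1\right) = -5$)
$V{\left(l \right)} = 0$
$M{\left(X \right)} = - \frac{5}{2} + \left(1 + X\right)^{2}$ ($M{\left(X \right)} = - \frac{5}{2} + \left(X + 1\right)^{2} = - \frac{5}{2} + \left(1 + X\right)^{2}$)
$H = 16$ ($H = \left(-4 + 0\right)^{2} = \left(-4\right)^{2} = 16$)
$\left(H + M{\left(-9 \right)}\right)^{2} = \left(16 - \left(\frac{5}{2} - \left(1 - 9\right)^{2}\right)\right)^{2} = \left(16 - \left(\frac{5}{2} - \left(-8\right)^{2}\right)\right)^{2} = \left(16 + \left(- \frac{5}{2} + 64\right)\right)^{2} = \left(16 + \frac{123}{2}\right)^{2} = \left(\frac{155}{2}\right)^{2} = \frac{24025}{4}$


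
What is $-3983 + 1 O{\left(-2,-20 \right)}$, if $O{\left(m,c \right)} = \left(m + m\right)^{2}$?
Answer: $-3967$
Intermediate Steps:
$O{\left(m,c \right)} = 4 m^{2}$ ($O{\left(m,c \right)} = \left(2 m\right)^{2} = 4 m^{2}$)
$-3983 + 1 O{\left(-2,-20 \right)} = -3983 + 1 \cdot 4 \left(-2\right)^{2} = -3983 + 1 \cdot 4 \cdot 4 = -3983 + 1 \cdot 16 = -3983 + 16 = -3967$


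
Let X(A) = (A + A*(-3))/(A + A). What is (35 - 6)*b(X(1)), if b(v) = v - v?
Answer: 0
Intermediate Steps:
X(A) = -1 (X(A) = (A - 3*A)/((2*A)) = (-2*A)*(1/(2*A)) = -1)
b(v) = 0
(35 - 6)*b(X(1)) = (35 - 6)*0 = 29*0 = 0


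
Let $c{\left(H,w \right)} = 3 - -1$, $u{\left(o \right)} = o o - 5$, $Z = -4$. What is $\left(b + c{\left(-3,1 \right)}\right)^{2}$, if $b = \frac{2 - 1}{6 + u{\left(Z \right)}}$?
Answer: $\frac{4761}{289} \approx 16.474$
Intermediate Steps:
$u{\left(o \right)} = -5 + o^{2}$ ($u{\left(o \right)} = o^{2} - 5 = -5 + o^{2}$)
$b = \frac{1}{17}$ ($b = \frac{2 - 1}{6 - \left(5 - \left(-4\right)^{2}\right)} = 1 \frac{1}{6 + \left(-5 + 16\right)} = 1 \frac{1}{6 + 11} = 1 \cdot \frac{1}{17} = \frac{1}{17} \approx 0.058824$)
$c{\left(H,w \right)} = 4$ ($c{\left(H,w \right)} = 3 + 1 = 4$)
$\left(b + c{\left(-3,1 \right)}\right)^{2} = \left(\frac{1}{17} + 4\right)^{2} = \left(\frac{69}{17}\right)^{2} = \frac{4761}{289}$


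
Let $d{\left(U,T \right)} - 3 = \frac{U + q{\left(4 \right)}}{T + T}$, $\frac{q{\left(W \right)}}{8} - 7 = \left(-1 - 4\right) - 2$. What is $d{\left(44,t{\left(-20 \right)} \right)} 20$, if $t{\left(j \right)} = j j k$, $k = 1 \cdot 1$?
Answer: $\frac{611}{10} \approx 61.1$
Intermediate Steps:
$k = 1$
$t{\left(j \right)} = j^{2}$ ($t{\left(j \right)} = j j 1 = j^{2} \cdot 1 = j^{2}$)
$q{\left(W \right)} = 0$ ($q{\left(W \right)} = 56 + 8 \left(\left(-1 - 4\right) - 2\right) = 56 + 8 \left(-5 - 2\right) = 56 + 8 \left(-7\right) = 56 - 56 = 0$)
$d{\left(U,T \right)} = 3 + \frac{U}{2 T}$ ($d{\left(U,T \right)} = 3 + \frac{U + 0}{T + T} = 3 + \frac{U}{2 T}$)
$d{\left(44,t{\left(-20 \right)} \right)} 20 = \left(3 + \frac{1}{2} \cdot 44 \frac{1}{\left(-20\right)^{2}}\right) 20 = \left(3 + \frac{1}{2} \cdot 44 \cdot \frac{1}{400}\right) 20 = \left(3 + \frac{11}{200}\right) 20 = \frac{611}{200} \cdot 20 = \frac{611}{10}$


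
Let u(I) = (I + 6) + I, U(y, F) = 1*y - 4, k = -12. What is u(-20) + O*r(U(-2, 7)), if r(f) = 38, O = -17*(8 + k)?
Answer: 2550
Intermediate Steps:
U(y, F) = -4 + y (U(y, F) = y - 4 = -4 + y)
u(I) = 6 + 2*I (u(I) = (6 + I) + I = 6 + 2*I)
O = 68 (O = -17*(8 - 12) = -17*(-4) = 68)
u(-20) + O*r(U(-2, 7)) = (6 + 2*(-20)) + 68*38 = (6 - 40) + 2584 = -34 + 2584 = 2550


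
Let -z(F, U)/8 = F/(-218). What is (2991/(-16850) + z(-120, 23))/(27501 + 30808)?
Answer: -8414019/107093224850 ≈ -7.8567e-5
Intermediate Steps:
z(F, U) = 4*F/109 (z(F, U) = -8*F/(-218) = -8*F*(-1)/218 = -(-4)*F/109 = 4*F/109)
(2991/(-16850) + z(-120, 23))/(27501 + 30808) = (2991/(-16850) + (4/109)*(-120))/(27501 + 30808) = (2991*(-1/16850) - 480/109)/58309 = (-2991/16850 - 480/109)*(1/58309) = -8414019/1836650*1/58309 = -8414019/107093224850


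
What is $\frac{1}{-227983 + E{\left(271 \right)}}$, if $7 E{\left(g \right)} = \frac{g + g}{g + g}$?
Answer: $- \frac{7}{1595880} \approx -4.3863 \cdot 10^{-6}$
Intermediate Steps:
$E{\left(g \right)} = \frac{1}{7}$ ($E{\left(g \right)} = \frac{\left(g + g\right) \frac{1}{g + g}}{7} = \frac{2 g \frac{1}{2 g}}{7} = \frac{1}{7} \cdot 1 = \frac{1}{7}$)
$\frac{1}{-227983 + E{\left(271 \right)}} = \frac{1}{-227983 + \frac{1}{7}} = \frac{1}{- \frac{1595880}{7}} = - \frac{7}{1595880}$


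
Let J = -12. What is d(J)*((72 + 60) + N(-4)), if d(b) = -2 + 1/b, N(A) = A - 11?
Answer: -975/4 ≈ -243.75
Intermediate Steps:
N(A) = -11 + A
d(J)*((72 + 60) + N(-4)) = (-2 + 1/(-12))*((72 + 60) + (-11 - 4)) = (-2 - 1/12)*(132 - 15) = -25/12*117 = -975/4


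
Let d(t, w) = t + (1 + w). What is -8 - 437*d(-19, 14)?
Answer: 1740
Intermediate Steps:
d(t, w) = 1 + t + w
-8 - 437*d(-19, 14) = -8 - 437*(1 - 19 + 14) = -8 - 437*(-4) = -8 + 1748 = 1740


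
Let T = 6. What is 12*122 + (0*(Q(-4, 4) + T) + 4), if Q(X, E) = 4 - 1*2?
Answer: 1468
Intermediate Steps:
Q(X, E) = 2 (Q(X, E) = 4 - 2 = 2)
12*122 + (0*(Q(-4, 4) + T) + 4) = 12*122 + (0*(2 + 6) + 4) = 1464 + (0*8 + 4) = 1464 + (0 + 4) = 1464 + 4 = 1468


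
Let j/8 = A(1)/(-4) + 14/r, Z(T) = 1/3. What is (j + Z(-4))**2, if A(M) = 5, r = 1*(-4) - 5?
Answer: 39601/81 ≈ 488.90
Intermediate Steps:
r = -9 (r = -4 - 5 = -9)
Z(T) = 1/3
j = -202/9 (j = 8*(5/(-4) + 14/(-9)) = 8*(5*(-1/4) + 14*(-1/9)) = 8*(-5/4 - 14/9) = 8*(-101/36) = -202/9 ≈ -22.444)
(j + Z(-4))**2 = (-202/9 + 1/3)**2 = (-199/9)**2 = 39601/81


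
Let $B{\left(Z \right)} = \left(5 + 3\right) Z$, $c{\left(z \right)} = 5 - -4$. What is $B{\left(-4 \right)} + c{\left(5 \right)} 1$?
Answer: $-23$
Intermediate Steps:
$c{\left(z \right)} = 9$ ($c{\left(z \right)} = 5 + 4 = 9$)
$B{\left(Z \right)} = 8 Z$
$B{\left(-4 \right)} + c{\left(5 \right)} 1 = 8 \left(-4\right) + 9 \cdot 1 = -32 + 9 = -23$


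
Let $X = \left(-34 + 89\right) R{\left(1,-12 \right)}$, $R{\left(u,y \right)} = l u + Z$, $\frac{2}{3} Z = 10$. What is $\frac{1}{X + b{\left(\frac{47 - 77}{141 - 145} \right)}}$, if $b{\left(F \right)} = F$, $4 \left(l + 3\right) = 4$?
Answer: $\frac{2}{1445} \approx 0.0013841$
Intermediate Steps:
$Z = 15$ ($Z = \frac{3}{2} \cdot 10 = 15$)
$l = -2$ ($l = -3 + \frac{1}{4} \cdot 4 = -3 + 1 = -2$)
$R{\left(u,y \right)} = 15 - 2 u$ ($R{\left(u,y \right)} = - 2 u + 15 = 15 - 2 u$)
$X = 715$ ($X = \left(-34 + 89\right) \left(15 - 2\right) = 55 \left(15 - 2\right) = 55 \cdot 13 = 715$)
$\frac{1}{X + b{\left(\frac{47 - 77}{141 - 145} \right)}} = \frac{1}{715 + \frac{47 - 77}{141 - 145}} = \frac{1}{715 - \frac{30}{-4}} = \frac{1}{715 - - \frac{15}{2}} = \frac{1}{715 + \frac{15}{2}} = \frac{1}{\frac{1445}{2}} = \frac{2}{1445}$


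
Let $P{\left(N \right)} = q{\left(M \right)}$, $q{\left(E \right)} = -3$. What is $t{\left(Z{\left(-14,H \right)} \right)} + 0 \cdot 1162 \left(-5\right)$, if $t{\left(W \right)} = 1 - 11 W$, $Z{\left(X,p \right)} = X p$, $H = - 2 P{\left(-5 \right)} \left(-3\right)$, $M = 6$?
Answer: $-2771$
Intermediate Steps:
$P{\left(N \right)} = -3$
$H = -18$ ($H = \left(-2\right) \left(-3\right) \left(-3\right) = 6 \left(-3\right) = -18$)
$t{\left(Z{\left(-14,H \right)} \right)} + 0 \cdot 1162 \left(-5\right) = \left(1 - 11 \left(\left(-14\right) \left(-18\right)\right)\right) + 0 \cdot 1162 \left(-5\right) = \left(1 - 2772\right) + 0 \left(-5810\right) = \left(1 - 2772\right) + 0 = -2771 + 0 = -2771$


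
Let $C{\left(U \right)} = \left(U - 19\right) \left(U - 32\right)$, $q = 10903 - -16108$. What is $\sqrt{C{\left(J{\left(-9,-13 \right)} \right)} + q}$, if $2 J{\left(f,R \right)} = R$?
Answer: $\frac{\sqrt{111971}}{2} \approx 167.31$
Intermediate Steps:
$J{\left(f,R \right)} = \frac{R}{2}$
$q = 27011$ ($q = 10903 + 16108 = 27011$)
$C{\left(U \right)} = \left(-32 + U\right) \left(-19 + U\right)$ ($C{\left(U \right)} = \left(-19 + U\right) \left(-32 + U\right) = \left(-32 + U\right) \left(-19 + U\right)$)
$\sqrt{C{\left(J{\left(-9,-13 \right)} \right)} + q} = \sqrt{\left(608 + \left(\frac{1}{2} \left(-13\right)\right)^{2} - 51 \cdot \frac{1}{2} \left(-13\right)\right) + 27011} = \sqrt{\left(608 + \left(- \frac{13}{2}\right)^{2} - - \frac{663}{2}\right) + 27011} = \sqrt{\left(608 + \frac{169}{4} + \frac{663}{2}\right) + 27011} = \sqrt{\frac{3927}{4} + 27011} = \sqrt{\frac{111971}{4}} = \frac{\sqrt{111971}}{2}$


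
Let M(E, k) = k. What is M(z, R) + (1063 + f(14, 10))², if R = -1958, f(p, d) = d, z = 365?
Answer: 1149371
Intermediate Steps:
M(z, R) + (1063 + f(14, 10))² = -1958 + (1063 + 10)² = -1958 + 1073² = -1958 + 1151329 = 1149371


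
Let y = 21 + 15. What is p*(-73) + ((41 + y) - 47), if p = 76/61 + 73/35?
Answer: -455199/2135 ≈ -213.21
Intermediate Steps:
y = 36
p = 7113/2135 (p = 76*(1/61) + 73*(1/35) = 76/61 + 73/35 = 7113/2135 ≈ 3.3316)
p*(-73) + ((41 + y) - 47) = (7113/2135)*(-73) + ((41 + 36) - 47) = -519249/2135 + (77 - 47) = -519249/2135 + 30 = -455199/2135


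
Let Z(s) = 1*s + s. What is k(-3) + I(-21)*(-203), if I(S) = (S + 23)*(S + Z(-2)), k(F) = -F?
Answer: 10153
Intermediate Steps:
Z(s) = 2*s (Z(s) = s + s = 2*s)
I(S) = (-4 + S)*(23 + S) (I(S) = (S + 23)*(S + 2*(-2)) = (23 + S)*(S - 4) = (23 + S)*(-4 + S) = (-4 + S)*(23 + S))
k(-3) + I(-21)*(-203) = -1*(-3) + (-92 + (-21)**2 + 19*(-21))*(-203) = 3 + (-92 + 441 - 399)*(-203) = 3 - 50*(-203) = 3 + 10150 = 10153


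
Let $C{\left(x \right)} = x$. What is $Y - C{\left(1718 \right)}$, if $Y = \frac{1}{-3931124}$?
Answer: $- \frac{6753671033}{3931124} \approx -1718.0$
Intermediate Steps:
$Y = - \frac{1}{3931124} \approx -2.5438 \cdot 10^{-7}$
$Y - C{\left(1718 \right)} = - \frac{1}{3931124} - 1718 = - \frac{6753671033}{3931124}$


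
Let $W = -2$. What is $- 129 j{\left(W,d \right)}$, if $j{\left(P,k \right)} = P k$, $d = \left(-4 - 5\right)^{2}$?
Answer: $20898$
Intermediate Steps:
$d = 81$ ($d = \left(-4 - 5\right)^{2} = \left(-9\right)^{2} = 81$)
$- 129 j{\left(W,d \right)} = - 129 \left(\left(-2\right) 81\right) = \left(-129\right) \left(-162\right) = 20898$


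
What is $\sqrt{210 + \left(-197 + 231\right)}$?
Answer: $2 \sqrt{61} \approx 15.62$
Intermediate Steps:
$\sqrt{210 + \left(-197 + 231\right)} = \sqrt{210 + 34} = \sqrt{244} = 2 \sqrt{61}$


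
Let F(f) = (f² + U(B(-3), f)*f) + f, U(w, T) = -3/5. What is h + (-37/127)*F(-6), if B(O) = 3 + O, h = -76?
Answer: -54476/635 ≈ -85.789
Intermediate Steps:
U(w, T) = -⅗ (U(w, T) = -3*⅕ = -⅗)
F(f) = f² + 2*f/5 (F(f) = (f² - 3*f/5) + f = f² + 2*f/5)
h + (-37/127)*F(-6) = -76 + (-37/127)*((⅕)*(-6)*(2 + 5*(-6))) = -76 + (-37*1/127)*((⅕)*(-6)*(2 - 30)) = -76 - 37*(-6)*(-28)/635 = -76 - 37/127*168/5 = -76 - 6216/635 = -54476/635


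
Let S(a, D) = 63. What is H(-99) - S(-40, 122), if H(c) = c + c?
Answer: -261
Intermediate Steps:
H(c) = 2*c
H(-99) - S(-40, 122) = 2*(-99) - 1*63 = -198 - 63 = -261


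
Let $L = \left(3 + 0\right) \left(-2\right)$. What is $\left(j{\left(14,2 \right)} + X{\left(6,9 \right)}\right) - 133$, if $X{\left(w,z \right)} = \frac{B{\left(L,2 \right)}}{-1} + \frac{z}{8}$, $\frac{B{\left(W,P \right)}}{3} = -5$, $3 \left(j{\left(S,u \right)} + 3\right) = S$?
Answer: $- \frac{2765}{24} \approx -115.21$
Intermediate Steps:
$j{\left(S,u \right)} = -3 + \frac{S}{3}$
$L = -6$ ($L = 3 \left(-2\right) = -6$)
$B{\left(W,P \right)} = -15$ ($B{\left(W,P \right)} = 3 \left(-5\right) = -15$)
$X{\left(w,z \right)} = 15 + \frac{z}{8}$ ($X{\left(w,z \right)} = - \frac{15}{-1} + \frac{z}{8} = \left(-15\right) \left(-1\right) + z \frac{1}{8} = 15 + \frac{z}{8}$)
$\left(j{\left(14,2 \right)} + X{\left(6,9 \right)}\right) - 133 = \left(\left(-3 + \frac{1}{3} \cdot 14\right) + \left(15 + \frac{1}{8} \cdot 9\right)\right) - 133 = \left(\left(-3 + \frac{14}{3}\right) + \left(15 + \frac{9}{8}\right)\right) - 133 = \left(\frac{5}{3} + \frac{129}{8}\right) - 133 = \frac{427}{24} - 133 = - \frac{2765}{24}$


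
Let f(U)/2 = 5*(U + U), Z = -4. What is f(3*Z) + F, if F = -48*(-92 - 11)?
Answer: 4704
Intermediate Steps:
f(U) = 20*U (f(U) = 2*(5*(U + U)) = 2*(5*(2*U)) = 2*(10*U) = 20*U)
F = 4944 (F = -48*(-103) = 4944)
f(3*Z) + F = 20*(3*(-4)) + 4944 = 20*(-12) + 4944 = -240 + 4944 = 4704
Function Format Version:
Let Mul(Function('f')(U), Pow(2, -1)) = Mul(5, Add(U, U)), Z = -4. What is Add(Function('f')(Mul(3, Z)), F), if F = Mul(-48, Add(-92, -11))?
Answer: 4704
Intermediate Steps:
Function('f')(U) = Mul(20, U) (Function('f')(U) = Mul(2, Mul(5, Add(U, U))) = Mul(2, Mul(5, Mul(2, U))) = Mul(2, Mul(10, U)) = Mul(20, U))
F = 4944 (F = Mul(-48, -103) = 4944)
Add(Function('f')(Mul(3, Z)), F) = Add(Mul(20, Mul(3, -4)), 4944) = Add(Mul(20, -12), 4944) = Add(-240, 4944) = 4704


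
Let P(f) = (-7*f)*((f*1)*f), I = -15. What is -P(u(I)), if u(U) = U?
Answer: -23625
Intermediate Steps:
P(f) = -7*f³ (P(f) = (-7*f)*(f*f) = (-7*f)*f² = -7*f³)
-P(u(I)) = -(-7)*(-15)³ = -(-7)*(-3375) = -1*23625 = -23625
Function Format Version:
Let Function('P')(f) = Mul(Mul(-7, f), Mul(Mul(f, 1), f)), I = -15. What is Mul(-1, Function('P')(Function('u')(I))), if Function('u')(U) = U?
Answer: -23625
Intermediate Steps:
Function('P')(f) = Mul(-7, Pow(f, 3)) (Function('P')(f) = Mul(Mul(-7, f), Mul(f, f)) = Mul(Mul(-7, f), Pow(f, 2)) = Mul(-7, Pow(f, 3)))
Mul(-1, Function('P')(Function('u')(I))) = Mul(-1, Mul(-7, Pow(-15, 3))) = Mul(-1, Mul(-7, -3375)) = Mul(-1, 23625) = -23625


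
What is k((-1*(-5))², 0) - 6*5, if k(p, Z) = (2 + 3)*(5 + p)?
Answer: 120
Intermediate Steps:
k(p, Z) = 25 + 5*p (k(p, Z) = 5*(5 + p) = 25 + 5*p)
k((-1*(-5))², 0) - 6*5 = (25 + 5*(-1*(-5))²) - 6*5 = (25 + 5*5²) - 30 = (25 + 5*25) - 30 = (25 + 125) - 30 = 150 - 30 = 120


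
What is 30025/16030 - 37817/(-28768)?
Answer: 146996571/46115104 ≈ 3.1876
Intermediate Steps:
30025/16030 - 37817/(-28768) = 30025*(1/16030) - 37817*(-1/28768) = 6005/3206 + 37817/28768 = 146996571/46115104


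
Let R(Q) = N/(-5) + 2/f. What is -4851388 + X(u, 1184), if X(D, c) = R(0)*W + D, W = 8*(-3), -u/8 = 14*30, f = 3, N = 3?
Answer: -24273748/5 ≈ -4.8548e+6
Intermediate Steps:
u = -3360 (u = -112*30 = -8*420 = -3360)
W = -24
R(Q) = 1/15 (R(Q) = 3/(-5) + 2/3 = 3*(-⅕) + 2*(⅓) = -⅗ + ⅔ = 1/15)
X(D, c) = -8/5 + D (X(D, c) = (1/15)*(-24) + D = -8/5 + D)
-4851388 + X(u, 1184) = -4851388 + (-8/5 - 3360) = -4851388 - 16808/5 = -24273748/5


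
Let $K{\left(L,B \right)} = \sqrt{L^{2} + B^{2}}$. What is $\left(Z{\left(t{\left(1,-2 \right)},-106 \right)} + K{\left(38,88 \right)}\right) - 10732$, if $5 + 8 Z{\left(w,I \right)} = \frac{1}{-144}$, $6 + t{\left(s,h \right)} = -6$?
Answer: $- \frac{12363985}{1152} + 2 \sqrt{2297} \approx -10637.0$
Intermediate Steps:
$t{\left(s,h \right)} = -12$ ($t{\left(s,h \right)} = -6 - 6 = -12$)
$Z{\left(w,I \right)} = - \frac{721}{1152}$ ($Z{\left(w,I \right)} = - \frac{5}{8} + \frac{1}{8 \left(-144\right)} = - \frac{5}{8} + \frac{1}{8} \left(- \frac{1}{144}\right) = - \frac{5}{8} - \frac{1}{1152} = - \frac{721}{1152}$)
$K{\left(L,B \right)} = \sqrt{B^{2} + L^{2}}$
$\left(Z{\left(t{\left(1,-2 \right)},-106 \right)} + K{\left(38,88 \right)}\right) - 10732 = \left(- \frac{721}{1152} + \sqrt{88^{2} + 38^{2}}\right) - 10732 = \left(- \frac{721}{1152} + \sqrt{7744 + 1444}\right) - 10732 = \left(- \frac{721}{1152} + \sqrt{9188}\right) - 10732 = \left(- \frac{721}{1152} + 2 \sqrt{2297}\right) - 10732 = - \frac{12363985}{1152} + 2 \sqrt{2297}$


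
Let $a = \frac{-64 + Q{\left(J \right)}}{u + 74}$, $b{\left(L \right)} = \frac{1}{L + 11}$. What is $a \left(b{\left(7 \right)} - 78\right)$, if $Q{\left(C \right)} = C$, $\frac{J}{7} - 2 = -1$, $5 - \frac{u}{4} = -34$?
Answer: $\frac{1159}{60} \approx 19.317$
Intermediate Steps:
$u = 156$ ($u = 20 - -136 = 20 + 136 = 156$)
$J = 7$ ($J = 14 + 7 \left(-1\right) = 14 - 7 = 7$)
$b{\left(L \right)} = \frac{1}{11 + L}$
$a = - \frac{57}{230}$ ($a = \frac{-64 + 7}{156 + 74} = - \frac{57}{230} \approx -0.24783$)
$a \left(b{\left(7 \right)} - 78\right) = - \frac{57 \left(\frac{1}{11 + 7} - 78\right)}{230} = - \frac{57 \left(\frac{1}{18} - 78\right)}{230} = \left(- \frac{57}{230}\right) \left(- \frac{1403}{18}\right) = \frac{1159}{60}$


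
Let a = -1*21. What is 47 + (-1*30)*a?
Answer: 677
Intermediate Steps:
a = -21
47 + (-1*30)*a = 47 - 1*30*(-21) = 47 - 30*(-21) = 47 + 630 = 677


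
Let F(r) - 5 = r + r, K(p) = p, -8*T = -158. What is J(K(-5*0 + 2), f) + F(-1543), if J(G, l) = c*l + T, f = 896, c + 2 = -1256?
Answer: -4520917/4 ≈ -1.1302e+6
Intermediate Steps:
c = -1258 (c = -2 - 1256 = -1258)
T = 79/4 (T = -⅛*(-158) = 79/4 ≈ 19.750)
F(r) = 5 + 2*r (F(r) = 5 + (r + r) = 5 + 2*r)
J(G, l) = 79/4 - 1258*l (J(G, l) = -1258*l + 79/4 = 79/4 - 1258*l)
J(K(-5*0 + 2), f) + F(-1543) = (79/4 - 1258*896) + (5 + 2*(-1543)) = (79/4 - 1127168) + (5 - 3086) = -4508593/4 - 3081 = -4520917/4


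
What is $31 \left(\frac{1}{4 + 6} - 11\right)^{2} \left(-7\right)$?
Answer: $- \frac{2578177}{100} \approx -25782.0$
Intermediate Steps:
$31 \left(\frac{1}{4 + 6} - 11\right)^{2} \left(-7\right) = 31 \left(\frac{1}{10} - 11\right)^{2} \left(-7\right) = 31 \left(- \frac{109}{10}\right)^{2} \left(-7\right) = 31 \cdot \frac{11881}{100} \left(-7\right) = \frac{368311}{100} \left(-7\right) = - \frac{2578177}{100}$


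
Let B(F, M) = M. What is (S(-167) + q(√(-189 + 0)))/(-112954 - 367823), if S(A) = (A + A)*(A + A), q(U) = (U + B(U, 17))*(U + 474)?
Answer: -7025/28281 - 491*I*√21/160259 ≈ -0.2484 - 0.01404*I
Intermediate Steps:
q(U) = (17 + U)*(474 + U) (q(U) = (U + 17)*(U + 474) = (17 + U)*(474 + U))
S(A) = 4*A² (S(A) = (2*A)*(2*A) = 4*A²)
(S(-167) + q(√(-189 + 0)))/(-112954 - 367823) = (4*(-167)² + (8058 + (√(-189 + 0))² + 491*√(-189 + 0)))/(-112954 - 367823) = (4*27889 + (8058 + (√(-189))² + 491*√(-189)))/(-480777) = (111556 + (8058 + (3*I*√21)² + 491*(3*I*√21)))*(-1/480777) = (111556 + (8058 - 189 + 1473*I*√21))*(-1/480777) = (111556 + (7869 + 1473*I*√21))*(-1/480777) = (119425 + 1473*I*√21)*(-1/480777) = -7025/28281 - 491*I*√21/160259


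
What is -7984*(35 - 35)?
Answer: 0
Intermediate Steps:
-7984*(35 - 35) = -7984*0 = 0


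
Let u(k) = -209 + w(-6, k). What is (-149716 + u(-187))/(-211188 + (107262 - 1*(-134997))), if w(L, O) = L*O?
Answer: -49601/10357 ≈ -4.7891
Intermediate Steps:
u(k) = -209 - 6*k
(-149716 + u(-187))/(-211188 + (107262 - 1*(-134997))) = (-149716 + (-209 - 6*(-187)))/(-211188 + (107262 - 1*(-134997))) = (-149716 + (-209 + 1122))/(-211188 + (107262 + 134997)) = (-149716 + 913)/(-211188 + 242259) = -148803/31071 = -148803*1/31071 = -49601/10357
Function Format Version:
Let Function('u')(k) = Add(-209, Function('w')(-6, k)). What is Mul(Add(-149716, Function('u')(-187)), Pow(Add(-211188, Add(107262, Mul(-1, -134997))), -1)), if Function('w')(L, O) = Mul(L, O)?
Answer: Rational(-49601, 10357) ≈ -4.7891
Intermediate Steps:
Function('u')(k) = Add(-209, Mul(-6, k))
Mul(Add(-149716, Function('u')(-187)), Pow(Add(-211188, Add(107262, Mul(-1, -134997))), -1)) = Mul(Add(-149716, Add(-209, Mul(-6, -187))), Pow(Add(-211188, Add(107262, Mul(-1, -134997))), -1)) = Mul(Add(-149716, Add(-209, 1122)), Pow(Add(-211188, Add(107262, 134997)), -1)) = Mul(Add(-149716, 913), Pow(Add(-211188, 242259), -1)) = Mul(-148803, Pow(31071, -1)) = Mul(-148803, Rational(1, 31071)) = Rational(-49601, 10357)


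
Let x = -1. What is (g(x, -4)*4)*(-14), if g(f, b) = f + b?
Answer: 280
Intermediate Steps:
g(f, b) = b + f
(g(x, -4)*4)*(-14) = ((-4 - 1)*4)*(-14) = -5*4*(-14) = -20*(-14) = 280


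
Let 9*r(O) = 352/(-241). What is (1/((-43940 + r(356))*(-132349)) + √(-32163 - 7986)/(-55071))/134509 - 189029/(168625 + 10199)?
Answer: -80179189587381360070403/75850601753032083295752 - I*√4461/2469181713 ≈ -1.0571 - 2.705e-8*I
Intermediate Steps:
r(O) = -352/2169 (r(O) = (352/(-241))/9 = (352*(-1/241))/9 = (⅑)*(-352/241) = -352/2169)
(1/((-43940 + r(356))*(-132349)) + √(-32163 - 7986)/(-55071))/134509 - 189029/(168625 + 10199) = (1/(-43940 - 352/2169*(-132349)) + √(-32163 - 7986)/(-55071))/134509 - 189029/(168625 + 10199) = (-1/132349/(-95306212/2169) + √(-40149)*(-1/55071))*(1/134509) - 189029/178824 = (-2169/95306212*(-1/132349) + (3*I*√4461)*(-1/55071))*(1/134509) - 189029*1/178824 = (2169/12613681851988 - I*√4461/18357)*(1/134509) - 189029/178824 = (2169/1696653732229053892 - I*√4461/2469181713) - 189029/178824 = -80179189587381360070403/75850601753032083295752 - I*√4461/2469181713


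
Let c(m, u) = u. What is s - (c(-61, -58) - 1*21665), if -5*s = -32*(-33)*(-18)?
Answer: 127623/5 ≈ 25525.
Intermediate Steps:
s = 19008/5 (s = -(-32*(-33))*(-18)/5 = -1056*(-18)/5 = -1/5*(-19008) = 19008/5 ≈ 3801.6)
s - (c(-61, -58) - 1*21665) = 19008/5 - (-58 - 1*21665) = 19008/5 - (-58 - 21665) = 19008/5 - 1*(-21723) = 19008/5 + 21723 = 127623/5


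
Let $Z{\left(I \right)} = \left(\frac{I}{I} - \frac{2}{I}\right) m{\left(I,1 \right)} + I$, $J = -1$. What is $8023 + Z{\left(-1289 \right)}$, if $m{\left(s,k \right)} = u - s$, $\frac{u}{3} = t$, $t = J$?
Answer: $\frac{10340352}{1289} \approx 8022.0$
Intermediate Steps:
$t = -1$
$u = -3$ ($u = 3 \left(-1\right) = -3$)
$m{\left(s,k \right)} = -3 - s$
$Z{\left(I \right)} = I + \left(1 - \frac{2}{I}\right) \left(-3 - I\right)$ ($Z{\left(I \right)} = \left(\frac{I}{I} - \frac{2}{I}\right) \left(-3 - I\right) + I = \left(1 - \frac{2}{I}\right) \left(-3 - I\right) + I = I + \left(1 - \frac{2}{I}\right) \left(-3 - I\right)$)
$8023 + Z{\left(-1289 \right)} = 8023 + \frac{6 - -1289}{-1289} = 8023 - \frac{6 + 1289}{1289} = 8023 - \frac{1295}{1289} = \frac{10340352}{1289}$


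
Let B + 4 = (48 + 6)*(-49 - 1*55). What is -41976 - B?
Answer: -36356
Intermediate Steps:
B = -5620 (B = -4 + (48 + 6)*(-49 - 1*55) = -4 + 54*(-49 - 55) = -4 + 54*(-104) = -4 - 5616 = -5620)
-41976 - B = -41976 - 1*(-5620) = -41976 + 5620 = -36356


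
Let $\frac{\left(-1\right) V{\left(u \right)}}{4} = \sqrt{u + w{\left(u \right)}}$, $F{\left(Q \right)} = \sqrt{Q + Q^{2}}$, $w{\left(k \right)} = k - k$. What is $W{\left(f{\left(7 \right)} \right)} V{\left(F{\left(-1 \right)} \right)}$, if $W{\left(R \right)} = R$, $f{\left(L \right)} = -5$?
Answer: $0$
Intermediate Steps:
$w{\left(k \right)} = 0$
$V{\left(u \right)} = - 4 \sqrt{u}$ ($V{\left(u \right)} = - 4 \sqrt{u + 0} = - 4 \sqrt{u}$)
$W{\left(f{\left(7 \right)} \right)} V{\left(F{\left(-1 \right)} \right)} = - 5 \left(- 4 \sqrt{\sqrt{- (1 - 1)}}\right) = - 5 \left(- 4 \sqrt{\sqrt{\left(-1\right) 0}}\right) = - 5 \left(- 4 \sqrt{\sqrt{0}}\right) = - 5 \left(- 4 \sqrt{0}\right) = - 5 \left(\left(-4\right) 0\right) = \left(-5\right) 0 = 0$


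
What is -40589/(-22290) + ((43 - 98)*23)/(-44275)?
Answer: 288581/156030 ≈ 1.8495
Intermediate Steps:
-40589/(-22290) + ((43 - 98)*23)/(-44275) = -40589*(-1/22290) - 55*23*(-1/44275) = 40589/22290 - 1265*(-1/44275) = 40589/22290 + 1/35 = 288581/156030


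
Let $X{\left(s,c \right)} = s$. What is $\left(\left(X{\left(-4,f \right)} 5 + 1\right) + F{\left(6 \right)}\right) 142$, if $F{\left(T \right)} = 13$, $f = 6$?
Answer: $-852$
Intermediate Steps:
$\left(\left(X{\left(-4,f \right)} 5 + 1\right) + F{\left(6 \right)}\right) 142 = \left(\left(\left(-4\right) 5 + 1\right) + 13\right) 142 = \left(\left(-20 + 1\right) + 13\right) 142 = \left(-19 + 13\right) 142 = \left(-6\right) 142 = -852$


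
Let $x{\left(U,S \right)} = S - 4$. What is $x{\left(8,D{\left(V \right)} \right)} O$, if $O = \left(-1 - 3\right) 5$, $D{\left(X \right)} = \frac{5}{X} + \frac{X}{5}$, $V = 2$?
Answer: $22$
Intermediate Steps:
$D{\left(X \right)} = \frac{5}{X} + \frac{X}{5}$ ($D{\left(X \right)} = \frac{5}{X} + X \frac{1}{5} = \frac{5}{X} + \frac{X}{5}$)
$x{\left(U,S \right)} = -4 + S$ ($x{\left(U,S \right)} = S - 4 = -4 + S$)
$O = -20$ ($O = \left(-4\right) 5 = -20$)
$x{\left(8,D{\left(V \right)} \right)} O = \left(-4 + \left(\frac{5}{2} + \frac{1}{5} \cdot 2\right)\right) \left(-20\right) = \left(-4 + \left(5 \cdot \frac{1}{2} + \frac{2}{5}\right)\right) \left(-20\right) = \left(-4 + \left(\frac{5}{2} + \frac{2}{5}\right)\right) \left(-20\right) = \left(-4 + \frac{29}{10}\right) \left(-20\right) = \left(- \frac{11}{10}\right) \left(-20\right) = 22$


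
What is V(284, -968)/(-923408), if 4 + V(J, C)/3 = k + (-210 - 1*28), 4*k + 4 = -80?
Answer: 789/923408 ≈ 0.00085444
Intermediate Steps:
k = -21 (k = -1 + (¼)*(-80) = -1 - 20 = -21)
V(J, C) = -789 (V(J, C) = -12 + 3*(-21 + (-210 - 1*28)) = -12 + 3*(-21 + (-210 - 28)) = -12 + 3*(-21 - 238) = -12 + 3*(-259) = -12 - 777 = -789)
V(284, -968)/(-923408) = -789/(-923408) = -789*(-1/923408) = 789/923408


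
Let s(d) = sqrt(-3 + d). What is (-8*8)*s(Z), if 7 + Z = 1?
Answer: -192*I ≈ -192.0*I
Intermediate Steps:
Z = -6 (Z = -7 + 1 = -6)
(-8*8)*s(Z) = (-8*8)*sqrt(-3 - 6) = -192*I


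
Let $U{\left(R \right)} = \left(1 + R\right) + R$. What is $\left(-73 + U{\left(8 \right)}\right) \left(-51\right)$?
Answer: $2856$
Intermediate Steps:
$U{\left(R \right)} = 1 + 2 R$
$\left(-73 + U{\left(8 \right)}\right) \left(-51\right) = \left(-73 + \left(1 + 2 \cdot 8\right)\right) \left(-51\right) = \left(-73 + \left(1 + 16\right)\right) \left(-51\right) = \left(-73 + 17\right) \left(-51\right) = \left(-56\right) \left(-51\right) = 2856$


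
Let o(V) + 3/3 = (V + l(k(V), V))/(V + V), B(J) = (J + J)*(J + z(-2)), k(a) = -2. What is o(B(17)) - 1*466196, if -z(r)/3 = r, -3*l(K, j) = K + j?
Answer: -364565793/782 ≈ -4.6620e+5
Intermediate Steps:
l(K, j) = -K/3 - j/3 (l(K, j) = -(K + j)/3 = -K/3 - j/3)
z(r) = -3*r
B(J) = 2*J*(6 + J) (B(J) = (J + J)*(J - 3*(-2)) = (2*J)*(J + 6) = (2*J)*(6 + J) = 2*J*(6 + J))
o(V) = -1 + (⅔ + 2*V/3)/(2*V) (o(V) = -1 + (V + (-⅓*(-2) - V/3))/(V + V) = -1 + (V + (⅔ - V/3))/((2*V)) = -1 + (⅔ + 2*V/3)*(1/(2*V)) = -1 + (⅔ + 2*V/3)/(2*V))
o(B(17)) - 1*466196 = (1 - 4*17*(6 + 17))/(3*((2*17*(6 + 17)))) - 1*466196 = (1 - 4*17*23)/(3*((2*17*23))) - 466196 = (⅓)*(1 - 2*782)/782 - 466196 = (⅓)*(1/782)*(1 - 1564) - 466196 = (⅓)*(1/782)*(-1563) - 466196 = -521/782 - 466196 = -364565793/782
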